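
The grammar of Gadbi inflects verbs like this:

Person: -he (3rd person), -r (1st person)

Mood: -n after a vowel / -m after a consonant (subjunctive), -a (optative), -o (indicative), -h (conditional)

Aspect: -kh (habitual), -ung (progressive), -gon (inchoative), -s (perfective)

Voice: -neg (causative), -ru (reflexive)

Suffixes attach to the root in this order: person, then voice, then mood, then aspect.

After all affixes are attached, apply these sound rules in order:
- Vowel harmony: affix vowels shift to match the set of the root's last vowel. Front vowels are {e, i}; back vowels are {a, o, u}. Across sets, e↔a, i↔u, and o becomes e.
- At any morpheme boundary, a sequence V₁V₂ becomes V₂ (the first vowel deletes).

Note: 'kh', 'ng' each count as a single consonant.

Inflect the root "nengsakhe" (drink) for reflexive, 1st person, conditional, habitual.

nengsakherrihkh

Attach person 1st person -r → nengsakher.
Attach voice reflexive -ru → nengsakherru.
Attach mood conditional -h → nengsakherruh.
Attach aspect habitual -kh → nengsakherruhkh.
Apply vowel harmony: nengsakherruhkh → nengsakherrihkh.
Vowel deletion: no change.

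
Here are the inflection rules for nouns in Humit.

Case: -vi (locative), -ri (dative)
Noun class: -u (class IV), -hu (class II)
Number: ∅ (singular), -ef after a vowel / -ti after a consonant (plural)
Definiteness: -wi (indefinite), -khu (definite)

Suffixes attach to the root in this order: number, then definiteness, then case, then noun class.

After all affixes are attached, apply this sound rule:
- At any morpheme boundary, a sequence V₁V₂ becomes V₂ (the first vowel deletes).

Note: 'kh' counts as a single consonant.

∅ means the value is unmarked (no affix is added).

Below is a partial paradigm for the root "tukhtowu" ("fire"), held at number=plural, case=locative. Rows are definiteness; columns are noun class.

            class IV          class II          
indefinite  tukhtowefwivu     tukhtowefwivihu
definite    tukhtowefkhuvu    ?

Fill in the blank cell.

tukhtowefkhuvihu

Attach number plural -ef (after vowel 'u') → tukhtowuef.
Attach definiteness definite -khu → tukhtowuefkhu.
Attach case locative -vi → tukhtowuefkhuvi.
Attach noun class class II -hu → tukhtowuefkhuvihu.
Apply vowel deletion: tukhtowuefkhuvihu → tukhtowefkhuvihu.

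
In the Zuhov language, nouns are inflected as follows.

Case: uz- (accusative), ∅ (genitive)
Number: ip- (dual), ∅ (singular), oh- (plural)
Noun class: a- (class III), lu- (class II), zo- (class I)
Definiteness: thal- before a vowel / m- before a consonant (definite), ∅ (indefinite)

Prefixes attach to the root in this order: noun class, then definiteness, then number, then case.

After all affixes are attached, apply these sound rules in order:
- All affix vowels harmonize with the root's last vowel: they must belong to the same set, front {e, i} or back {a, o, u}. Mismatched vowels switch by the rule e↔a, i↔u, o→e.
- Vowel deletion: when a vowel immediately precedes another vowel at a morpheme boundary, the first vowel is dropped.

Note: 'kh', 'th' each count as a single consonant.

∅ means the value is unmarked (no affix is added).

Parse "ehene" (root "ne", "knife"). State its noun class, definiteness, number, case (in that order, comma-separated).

Segment: oh-a-ne.
noun class: a- → class III.
definiteness: ∅ → indefinite.
number: oh- → plural.
case: ∅ → genitive.

class III, indefinite, plural, genitive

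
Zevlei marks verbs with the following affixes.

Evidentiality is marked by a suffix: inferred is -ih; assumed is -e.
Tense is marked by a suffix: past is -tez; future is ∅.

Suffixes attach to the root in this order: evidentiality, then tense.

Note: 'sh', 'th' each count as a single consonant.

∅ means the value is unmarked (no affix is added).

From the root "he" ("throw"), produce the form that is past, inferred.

Attach evidentiality inferred -ih → heih.
Attach tense past -tez → heihtez.

heihtez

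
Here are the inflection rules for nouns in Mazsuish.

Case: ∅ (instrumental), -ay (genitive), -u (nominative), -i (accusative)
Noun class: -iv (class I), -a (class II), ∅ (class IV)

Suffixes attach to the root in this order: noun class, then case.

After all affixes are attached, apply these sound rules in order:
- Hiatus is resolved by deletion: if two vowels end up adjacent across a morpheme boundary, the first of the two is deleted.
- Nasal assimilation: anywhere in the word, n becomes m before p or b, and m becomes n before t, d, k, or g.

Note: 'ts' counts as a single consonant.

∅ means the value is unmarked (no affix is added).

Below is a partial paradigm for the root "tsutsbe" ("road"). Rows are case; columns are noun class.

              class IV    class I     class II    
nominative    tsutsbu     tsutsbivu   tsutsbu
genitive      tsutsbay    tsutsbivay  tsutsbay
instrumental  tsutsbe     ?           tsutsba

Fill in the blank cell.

tsutsbiv

Attach noun class class I -iv → tsutsbeiv.
case = instrumental: zero marking, form stays tsutsbeiv.
Apply vowel deletion: tsutsbeiv → tsutsbiv.
Nasal assimilation: no change.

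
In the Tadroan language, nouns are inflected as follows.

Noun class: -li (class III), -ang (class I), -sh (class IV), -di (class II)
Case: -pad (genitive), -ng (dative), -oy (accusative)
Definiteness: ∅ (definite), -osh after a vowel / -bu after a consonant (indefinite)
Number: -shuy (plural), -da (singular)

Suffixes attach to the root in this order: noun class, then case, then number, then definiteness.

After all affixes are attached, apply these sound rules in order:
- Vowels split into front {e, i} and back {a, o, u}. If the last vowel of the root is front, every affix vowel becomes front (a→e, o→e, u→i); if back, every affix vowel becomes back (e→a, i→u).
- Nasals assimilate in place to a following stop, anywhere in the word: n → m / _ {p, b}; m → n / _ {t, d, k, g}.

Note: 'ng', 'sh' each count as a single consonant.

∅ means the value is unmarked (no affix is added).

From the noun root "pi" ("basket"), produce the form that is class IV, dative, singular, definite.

Attach noun class class IV -sh → pish.
Attach case dative -ng → pishng.
Attach number singular -da → pishngda.
definiteness = definite: zero marking, form stays pishngda.
Apply vowel harmony: pishngda → pishngde.
Nasal assimilation: no change.

pishngde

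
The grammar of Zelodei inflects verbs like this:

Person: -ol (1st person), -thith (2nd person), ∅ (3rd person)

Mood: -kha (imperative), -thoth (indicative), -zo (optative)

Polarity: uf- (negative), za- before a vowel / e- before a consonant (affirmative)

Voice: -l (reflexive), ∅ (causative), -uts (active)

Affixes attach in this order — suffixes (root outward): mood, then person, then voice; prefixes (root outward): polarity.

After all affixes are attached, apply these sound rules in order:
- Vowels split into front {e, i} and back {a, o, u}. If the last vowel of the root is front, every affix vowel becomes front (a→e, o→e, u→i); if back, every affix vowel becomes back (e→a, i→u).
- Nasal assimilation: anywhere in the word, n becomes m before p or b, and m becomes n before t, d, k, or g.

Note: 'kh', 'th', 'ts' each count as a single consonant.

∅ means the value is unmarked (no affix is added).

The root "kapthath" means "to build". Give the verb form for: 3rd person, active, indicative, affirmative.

Attach mood indicative -thoth → kapthaththoth.
person = 3rd person: zero marking, form stays kapthaththoth.
Attach polarity affirmative e- (before consonant 'k') → ekapthaththoth.
Attach voice active -uts → ekapthaththothuts.
Apply vowel harmony: ekapthaththothuts → akapthaththothuts.
Nasal assimilation: no change.

akapthaththothuts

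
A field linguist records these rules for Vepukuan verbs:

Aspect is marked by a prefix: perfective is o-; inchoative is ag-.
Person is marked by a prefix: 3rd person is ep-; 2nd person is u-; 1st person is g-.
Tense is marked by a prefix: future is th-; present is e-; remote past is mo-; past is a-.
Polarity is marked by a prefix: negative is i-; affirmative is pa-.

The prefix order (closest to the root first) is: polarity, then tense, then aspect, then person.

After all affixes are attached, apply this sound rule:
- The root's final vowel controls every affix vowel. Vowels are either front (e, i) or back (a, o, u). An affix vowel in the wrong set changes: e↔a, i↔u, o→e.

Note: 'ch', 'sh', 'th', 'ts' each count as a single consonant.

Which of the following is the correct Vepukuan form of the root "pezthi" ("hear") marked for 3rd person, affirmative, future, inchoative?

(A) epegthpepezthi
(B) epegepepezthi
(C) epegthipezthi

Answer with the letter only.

A

Attach polarity affirmative pa- → papezthi.
Attach tense future th- → thpapezthi.
Attach aspect inchoative ag- → agthpapezthi.
Attach person 3rd person ep- → epagthpapezthi.
Apply vowel harmony: epagthpapezthi → epegthpepezthi.
So the correct form is epegthpepezthi, option (A).
(B) epegepepezthi is wrong: it uses past instead of future for tense.
(C) epegthipezthi is wrong: it uses negative instead of affirmative for polarity.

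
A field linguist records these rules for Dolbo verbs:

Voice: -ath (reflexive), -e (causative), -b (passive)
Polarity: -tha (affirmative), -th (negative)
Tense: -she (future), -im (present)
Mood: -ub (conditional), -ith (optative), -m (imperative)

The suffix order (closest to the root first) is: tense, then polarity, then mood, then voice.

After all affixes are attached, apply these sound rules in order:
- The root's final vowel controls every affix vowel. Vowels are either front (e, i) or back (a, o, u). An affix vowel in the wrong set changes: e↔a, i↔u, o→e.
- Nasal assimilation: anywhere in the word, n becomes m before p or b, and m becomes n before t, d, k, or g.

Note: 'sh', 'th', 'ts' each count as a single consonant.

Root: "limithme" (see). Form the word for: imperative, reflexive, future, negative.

limithmeshethmeth

Attach tense future -she → limithmeshe.
Attach polarity negative -th → limithmesheth.
Attach mood imperative -m → limithmeshethm.
Attach voice reflexive -ath → limithmeshethmath.
Apply vowel harmony: limithmeshethmath → limithmeshethmeth.
Nasal assimilation: no change.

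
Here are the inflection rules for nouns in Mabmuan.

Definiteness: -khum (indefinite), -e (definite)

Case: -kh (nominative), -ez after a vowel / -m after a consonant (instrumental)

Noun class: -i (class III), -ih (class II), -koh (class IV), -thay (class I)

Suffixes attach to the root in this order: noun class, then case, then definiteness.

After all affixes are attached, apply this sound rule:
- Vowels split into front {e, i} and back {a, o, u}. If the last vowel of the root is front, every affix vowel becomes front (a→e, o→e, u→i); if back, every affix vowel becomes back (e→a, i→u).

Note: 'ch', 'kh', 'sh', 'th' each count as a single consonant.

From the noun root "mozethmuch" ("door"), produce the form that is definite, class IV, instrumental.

mozethmuchkohma

Attach noun class class IV -koh → mozethmuchkoh.
Attach case instrumental -m (after consonant 'h') → mozethmuchkohm.
Attach definiteness definite -e → mozethmuchkohme.
Apply vowel harmony: mozethmuchkohme → mozethmuchkohma.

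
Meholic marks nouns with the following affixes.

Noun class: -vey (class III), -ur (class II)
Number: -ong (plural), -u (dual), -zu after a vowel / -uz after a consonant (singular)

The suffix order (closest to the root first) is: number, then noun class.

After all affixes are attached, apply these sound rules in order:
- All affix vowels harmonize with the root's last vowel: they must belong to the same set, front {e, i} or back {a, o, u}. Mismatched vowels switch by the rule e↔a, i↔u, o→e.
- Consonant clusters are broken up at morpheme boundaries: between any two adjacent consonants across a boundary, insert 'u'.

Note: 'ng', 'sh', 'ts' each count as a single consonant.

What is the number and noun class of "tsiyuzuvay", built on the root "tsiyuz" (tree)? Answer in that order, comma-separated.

Segment: tsiyuz-u-vey.
number: -u → dual.
noun class: -vey → class III.

dual, class III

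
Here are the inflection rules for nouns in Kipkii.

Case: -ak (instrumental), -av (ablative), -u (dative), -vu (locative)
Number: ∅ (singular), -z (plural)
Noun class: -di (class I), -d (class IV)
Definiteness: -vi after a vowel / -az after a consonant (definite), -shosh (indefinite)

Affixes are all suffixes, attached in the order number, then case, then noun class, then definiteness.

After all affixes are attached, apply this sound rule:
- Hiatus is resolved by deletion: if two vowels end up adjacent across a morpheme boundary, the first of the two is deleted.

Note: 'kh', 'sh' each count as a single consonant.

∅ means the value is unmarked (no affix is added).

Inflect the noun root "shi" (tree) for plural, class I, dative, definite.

shizudivi

Attach number plural -z → shiz.
Attach case dative -u → shizu.
Attach noun class class I -di → shizudi.
Attach definiteness definite -vi (after vowel 'i') → shizudivi.
Vowel deletion: no change.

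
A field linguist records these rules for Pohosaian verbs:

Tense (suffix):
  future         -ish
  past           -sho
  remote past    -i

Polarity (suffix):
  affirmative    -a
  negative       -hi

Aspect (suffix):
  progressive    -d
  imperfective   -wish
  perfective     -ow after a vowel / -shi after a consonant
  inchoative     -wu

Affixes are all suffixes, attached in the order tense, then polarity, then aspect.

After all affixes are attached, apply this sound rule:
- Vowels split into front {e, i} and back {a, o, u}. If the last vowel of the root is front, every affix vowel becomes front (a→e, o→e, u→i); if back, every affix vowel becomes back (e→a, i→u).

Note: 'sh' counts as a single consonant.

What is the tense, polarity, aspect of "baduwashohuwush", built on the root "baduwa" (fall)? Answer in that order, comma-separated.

past, negative, imperfective

Segment: baduwa-sho-hi-wish.
tense: -sho → past.
polarity: -hi → negative.
aspect: -wish → imperfective.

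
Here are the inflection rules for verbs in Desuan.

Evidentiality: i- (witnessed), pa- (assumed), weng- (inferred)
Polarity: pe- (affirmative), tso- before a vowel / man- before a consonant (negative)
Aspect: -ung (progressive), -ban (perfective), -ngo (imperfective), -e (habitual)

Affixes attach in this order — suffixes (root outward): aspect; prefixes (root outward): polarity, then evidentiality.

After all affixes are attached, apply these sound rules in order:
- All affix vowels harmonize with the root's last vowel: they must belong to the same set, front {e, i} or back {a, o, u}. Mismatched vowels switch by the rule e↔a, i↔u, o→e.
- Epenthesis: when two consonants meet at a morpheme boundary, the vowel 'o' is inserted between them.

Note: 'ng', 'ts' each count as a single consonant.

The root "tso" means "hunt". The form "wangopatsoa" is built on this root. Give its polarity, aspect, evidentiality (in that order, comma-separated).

Segment: weng-pe-tso-e.
polarity: pe- → affirmative.
aspect: -e → habitual.
evidentiality: weng- → inferred.

affirmative, habitual, inferred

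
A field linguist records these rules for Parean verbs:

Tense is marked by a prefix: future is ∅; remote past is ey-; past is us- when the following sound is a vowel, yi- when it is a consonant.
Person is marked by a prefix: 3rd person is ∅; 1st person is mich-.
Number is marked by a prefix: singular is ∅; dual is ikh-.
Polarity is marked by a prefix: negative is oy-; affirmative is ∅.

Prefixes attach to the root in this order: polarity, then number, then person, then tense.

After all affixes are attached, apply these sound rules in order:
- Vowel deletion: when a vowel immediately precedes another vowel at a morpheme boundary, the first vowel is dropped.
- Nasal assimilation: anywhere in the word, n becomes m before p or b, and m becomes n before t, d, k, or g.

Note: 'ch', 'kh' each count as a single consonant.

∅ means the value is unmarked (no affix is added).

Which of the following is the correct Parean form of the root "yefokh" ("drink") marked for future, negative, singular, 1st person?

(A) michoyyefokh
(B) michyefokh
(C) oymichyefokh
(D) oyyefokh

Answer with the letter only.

Attach polarity negative oy- → oyyefokh.
number = singular: zero marking, form stays oyyefokh.
Attach person 1st person mich- → michoyyefokh.
tense = future: zero marking, form stays michoyyefokh.
Vowel deletion: no change.
Nasal assimilation: no change.
So the correct form is michoyyefokh, option (A).
(B) michyefokh is wrong: it uses affirmative instead of negative for polarity.
(C) oymichyefokh is wrong: it has the affixes in the wrong order.
(D) oyyefokh is wrong: it uses 3rd person instead of 1st person for person.

A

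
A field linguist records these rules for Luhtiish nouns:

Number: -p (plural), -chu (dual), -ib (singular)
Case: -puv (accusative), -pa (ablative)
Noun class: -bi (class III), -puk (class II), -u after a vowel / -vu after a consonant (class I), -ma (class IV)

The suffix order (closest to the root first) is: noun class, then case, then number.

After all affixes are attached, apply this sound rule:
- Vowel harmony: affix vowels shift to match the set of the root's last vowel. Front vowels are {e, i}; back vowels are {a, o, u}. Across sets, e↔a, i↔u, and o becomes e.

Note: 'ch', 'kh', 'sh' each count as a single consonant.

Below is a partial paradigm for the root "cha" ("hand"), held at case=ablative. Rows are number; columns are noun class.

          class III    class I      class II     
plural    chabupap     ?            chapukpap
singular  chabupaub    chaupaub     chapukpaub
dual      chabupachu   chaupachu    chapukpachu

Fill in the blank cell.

chaupap

Attach noun class class I -u (after vowel 'a') → chau.
Attach case ablative -pa → chaupa.
Attach number plural -p → chaupap.
Vowel harmony: no change.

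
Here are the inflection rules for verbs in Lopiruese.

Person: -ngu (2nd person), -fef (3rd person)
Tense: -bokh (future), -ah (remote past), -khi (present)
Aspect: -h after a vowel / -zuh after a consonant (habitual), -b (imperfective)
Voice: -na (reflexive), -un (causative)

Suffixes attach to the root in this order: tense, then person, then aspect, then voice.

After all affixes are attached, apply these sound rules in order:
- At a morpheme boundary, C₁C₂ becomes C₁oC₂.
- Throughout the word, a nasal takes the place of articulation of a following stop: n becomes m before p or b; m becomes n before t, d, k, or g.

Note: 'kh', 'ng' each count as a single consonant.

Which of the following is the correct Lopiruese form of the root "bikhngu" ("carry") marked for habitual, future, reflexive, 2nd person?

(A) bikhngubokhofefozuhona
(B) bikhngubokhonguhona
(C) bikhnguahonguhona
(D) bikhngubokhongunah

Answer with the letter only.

Attach tense future -bokh → bikhngubokh.
Attach person 2nd person -ngu → bikhngubokhngu.
Attach aspect habitual -h (after vowel 'u') → bikhngubokhnguh.
Attach voice reflexive -na → bikhngubokhnguhna.
Apply epenthesis: bikhngubokhnguhna → bikhngubokhonguhona.
Nasal assimilation: no change.
So the correct form is bikhngubokhonguhona, option (B).
(D) bikhngubokhongunah is wrong: it has the affixes in the wrong order.
(C) bikhnguahonguhona is wrong: it uses remote past instead of future for tense.
(A) bikhngubokhofefozuhona is wrong: it uses 3rd person instead of 2nd person for person.

B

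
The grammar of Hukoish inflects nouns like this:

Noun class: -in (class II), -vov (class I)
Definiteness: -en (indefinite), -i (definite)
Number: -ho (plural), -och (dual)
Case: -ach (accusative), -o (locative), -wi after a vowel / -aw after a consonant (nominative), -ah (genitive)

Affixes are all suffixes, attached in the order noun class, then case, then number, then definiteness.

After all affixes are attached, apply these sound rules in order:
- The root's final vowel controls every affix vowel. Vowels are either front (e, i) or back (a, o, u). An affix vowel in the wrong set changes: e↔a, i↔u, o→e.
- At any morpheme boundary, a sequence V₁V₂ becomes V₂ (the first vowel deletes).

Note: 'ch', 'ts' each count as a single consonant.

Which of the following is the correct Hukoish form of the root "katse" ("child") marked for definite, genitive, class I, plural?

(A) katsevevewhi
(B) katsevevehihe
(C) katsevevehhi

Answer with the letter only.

C

Attach noun class class I -vov → katsevov.
Attach case genitive -ah → katsevovah.
Attach number plural -ho → katsevovahho.
Attach definiteness definite -i → katsevovahhoi.
Apply vowel harmony: katsevovahhoi → katsevevehhei.
Apply vowel deletion: katsevevehhei → katsevevehhi.
So the correct form is katsevevehhi, option (C).
(A) katsevevewhi is wrong: it uses nominative instead of genitive for case.
(B) katsevevehihe is wrong: it has the affixes in the wrong order.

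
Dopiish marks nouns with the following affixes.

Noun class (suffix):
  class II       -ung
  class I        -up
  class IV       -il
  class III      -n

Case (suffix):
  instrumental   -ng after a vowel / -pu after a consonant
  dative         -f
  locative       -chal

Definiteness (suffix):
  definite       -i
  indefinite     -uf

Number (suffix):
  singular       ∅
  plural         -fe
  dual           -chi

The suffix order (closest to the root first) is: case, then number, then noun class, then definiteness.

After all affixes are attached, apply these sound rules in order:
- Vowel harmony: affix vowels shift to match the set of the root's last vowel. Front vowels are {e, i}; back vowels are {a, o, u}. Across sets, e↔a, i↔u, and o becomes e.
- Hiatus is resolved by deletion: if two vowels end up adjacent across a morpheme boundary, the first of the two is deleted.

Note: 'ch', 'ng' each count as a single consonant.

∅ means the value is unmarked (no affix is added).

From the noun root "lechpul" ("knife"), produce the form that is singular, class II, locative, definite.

lechpulchalungu

Attach case locative -chal → lechpulchal.
number = singular: zero marking, form stays lechpulchal.
Attach noun class class II -ung → lechpulchalung.
Attach definiteness definite -i → lechpulchalungi.
Apply vowel harmony: lechpulchalungi → lechpulchalungu.
Vowel deletion: no change.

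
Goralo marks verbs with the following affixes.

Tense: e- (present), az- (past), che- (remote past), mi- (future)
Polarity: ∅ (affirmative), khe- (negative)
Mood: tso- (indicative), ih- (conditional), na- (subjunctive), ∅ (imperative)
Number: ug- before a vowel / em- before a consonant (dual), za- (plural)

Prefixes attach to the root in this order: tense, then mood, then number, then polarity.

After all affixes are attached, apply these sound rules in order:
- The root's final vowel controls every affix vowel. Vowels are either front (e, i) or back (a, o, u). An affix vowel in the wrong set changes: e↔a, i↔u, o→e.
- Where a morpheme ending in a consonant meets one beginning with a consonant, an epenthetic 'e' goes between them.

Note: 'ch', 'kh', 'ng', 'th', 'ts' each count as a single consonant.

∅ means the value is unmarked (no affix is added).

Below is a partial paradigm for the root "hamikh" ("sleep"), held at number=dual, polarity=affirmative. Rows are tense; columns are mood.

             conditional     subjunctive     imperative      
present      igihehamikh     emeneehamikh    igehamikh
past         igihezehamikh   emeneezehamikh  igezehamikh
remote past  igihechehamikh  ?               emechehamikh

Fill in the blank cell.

Attach tense remote past che- → chehamikh.
Attach mood subjunctive na- → nachehamikh.
Attach number dual em- (before consonant 'n') → emnachehamikh.
polarity = affirmative: zero marking, form stays emnachehamikh.
Apply vowel harmony: emnachehamikh → emnechehamikh.
Apply epenthesis: emnechehamikh → emenechehamikh.

emenechehamikh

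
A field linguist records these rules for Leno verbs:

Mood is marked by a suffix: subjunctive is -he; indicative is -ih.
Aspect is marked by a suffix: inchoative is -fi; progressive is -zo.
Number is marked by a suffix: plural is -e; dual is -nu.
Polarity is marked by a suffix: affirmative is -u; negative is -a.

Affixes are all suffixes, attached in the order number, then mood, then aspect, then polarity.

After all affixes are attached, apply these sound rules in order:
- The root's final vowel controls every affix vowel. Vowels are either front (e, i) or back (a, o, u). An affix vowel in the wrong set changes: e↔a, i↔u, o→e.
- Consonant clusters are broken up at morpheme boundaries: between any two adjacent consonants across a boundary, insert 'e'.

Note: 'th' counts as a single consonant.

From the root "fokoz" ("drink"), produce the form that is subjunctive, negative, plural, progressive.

fokozahazoa

Attach number plural -e → fokoze.
Attach mood subjunctive -he → fokozehe.
Attach aspect progressive -zo → fokozehezo.
Attach polarity negative -a → fokozehezoa.
Apply vowel harmony: fokozehezoa → fokozahazoa.
Epenthesis: no change.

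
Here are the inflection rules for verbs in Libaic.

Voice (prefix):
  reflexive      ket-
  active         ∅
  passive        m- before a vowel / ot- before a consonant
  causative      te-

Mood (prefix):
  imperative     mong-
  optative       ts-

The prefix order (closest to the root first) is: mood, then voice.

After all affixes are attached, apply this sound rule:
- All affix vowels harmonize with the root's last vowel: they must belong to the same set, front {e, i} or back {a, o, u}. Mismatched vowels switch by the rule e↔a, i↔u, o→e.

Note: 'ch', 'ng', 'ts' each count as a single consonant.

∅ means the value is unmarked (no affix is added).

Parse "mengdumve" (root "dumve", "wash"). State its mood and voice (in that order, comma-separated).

Segment: mong-dumve.
mood: mong- → imperative.
voice: ∅ → active.

imperative, active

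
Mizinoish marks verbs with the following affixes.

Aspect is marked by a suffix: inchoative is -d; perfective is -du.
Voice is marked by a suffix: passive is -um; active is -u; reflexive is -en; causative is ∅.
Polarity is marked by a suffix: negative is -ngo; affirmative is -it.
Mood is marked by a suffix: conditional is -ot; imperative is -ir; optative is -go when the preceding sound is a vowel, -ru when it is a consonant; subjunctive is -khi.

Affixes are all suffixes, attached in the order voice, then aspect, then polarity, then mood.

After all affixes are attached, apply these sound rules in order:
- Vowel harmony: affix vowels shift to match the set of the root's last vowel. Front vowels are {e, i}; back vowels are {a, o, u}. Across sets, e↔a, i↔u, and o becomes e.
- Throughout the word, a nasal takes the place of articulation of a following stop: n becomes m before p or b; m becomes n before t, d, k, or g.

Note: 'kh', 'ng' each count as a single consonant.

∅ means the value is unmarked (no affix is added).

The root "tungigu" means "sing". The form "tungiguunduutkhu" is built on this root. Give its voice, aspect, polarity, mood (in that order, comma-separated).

passive, perfective, affirmative, subjunctive

Segment: tungigu-um-du-it-khi.
voice: -um → passive.
aspect: -du → perfective.
polarity: -it → affirmative.
mood: -khi → subjunctive.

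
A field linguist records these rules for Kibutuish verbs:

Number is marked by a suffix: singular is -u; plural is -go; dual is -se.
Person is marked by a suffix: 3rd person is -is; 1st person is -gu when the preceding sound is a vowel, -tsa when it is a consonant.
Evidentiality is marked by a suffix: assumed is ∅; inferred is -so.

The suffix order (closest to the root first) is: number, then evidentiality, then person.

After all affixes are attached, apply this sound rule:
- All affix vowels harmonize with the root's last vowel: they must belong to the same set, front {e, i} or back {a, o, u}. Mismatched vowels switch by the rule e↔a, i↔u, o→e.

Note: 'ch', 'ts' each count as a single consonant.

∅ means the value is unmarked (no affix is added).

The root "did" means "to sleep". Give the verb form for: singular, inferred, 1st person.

didisegi

Attach number singular -u → didu.
Attach evidentiality inferred -so → diduso.
Attach person 1st person -gu (after vowel 'o') → didusogu.
Apply vowel harmony: didusogu → didisegi.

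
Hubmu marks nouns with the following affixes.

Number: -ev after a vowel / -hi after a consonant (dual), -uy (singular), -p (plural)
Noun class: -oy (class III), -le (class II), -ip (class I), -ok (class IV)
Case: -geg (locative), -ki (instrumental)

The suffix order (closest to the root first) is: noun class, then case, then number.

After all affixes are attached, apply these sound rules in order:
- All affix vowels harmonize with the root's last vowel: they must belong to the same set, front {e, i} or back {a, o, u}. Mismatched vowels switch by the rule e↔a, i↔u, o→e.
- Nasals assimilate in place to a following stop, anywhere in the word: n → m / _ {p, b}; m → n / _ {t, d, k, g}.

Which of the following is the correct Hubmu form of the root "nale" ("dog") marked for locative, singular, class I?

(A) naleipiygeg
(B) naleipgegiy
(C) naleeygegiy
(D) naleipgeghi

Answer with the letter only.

Attach noun class class I -ip → naleip.
Attach case locative -geg → naleipgeg.
Attach number singular -uy → naleipgeguy.
Apply vowel harmony: naleipgeguy → naleipgegiy.
Nasal assimilation: no change.
So the correct form is naleipgegiy, option (B).
(A) naleipiygeg is wrong: it has the affixes in the wrong order.
(D) naleipgeghi is wrong: it uses dual instead of singular for number.
(C) naleeygegiy is wrong: it uses class III instead of class I for noun class.

B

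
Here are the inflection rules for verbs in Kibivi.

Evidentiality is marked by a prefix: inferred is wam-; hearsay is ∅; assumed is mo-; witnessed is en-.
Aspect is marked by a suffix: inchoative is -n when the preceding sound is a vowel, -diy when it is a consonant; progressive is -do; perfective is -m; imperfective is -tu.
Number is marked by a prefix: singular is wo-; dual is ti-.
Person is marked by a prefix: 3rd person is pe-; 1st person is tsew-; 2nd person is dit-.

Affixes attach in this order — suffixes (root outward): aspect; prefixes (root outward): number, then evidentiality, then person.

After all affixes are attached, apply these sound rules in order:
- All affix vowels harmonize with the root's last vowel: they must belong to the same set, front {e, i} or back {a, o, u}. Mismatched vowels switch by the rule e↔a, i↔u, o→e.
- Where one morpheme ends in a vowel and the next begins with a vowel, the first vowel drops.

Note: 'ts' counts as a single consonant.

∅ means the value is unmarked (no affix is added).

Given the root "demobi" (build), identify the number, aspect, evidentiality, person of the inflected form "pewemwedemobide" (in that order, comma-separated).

Segment: pe-wam-wo-demobi-do.
number: wo- → singular.
aspect: -do → progressive.
evidentiality: wam- → inferred.
person: pe- → 3rd person.

singular, progressive, inferred, 3rd person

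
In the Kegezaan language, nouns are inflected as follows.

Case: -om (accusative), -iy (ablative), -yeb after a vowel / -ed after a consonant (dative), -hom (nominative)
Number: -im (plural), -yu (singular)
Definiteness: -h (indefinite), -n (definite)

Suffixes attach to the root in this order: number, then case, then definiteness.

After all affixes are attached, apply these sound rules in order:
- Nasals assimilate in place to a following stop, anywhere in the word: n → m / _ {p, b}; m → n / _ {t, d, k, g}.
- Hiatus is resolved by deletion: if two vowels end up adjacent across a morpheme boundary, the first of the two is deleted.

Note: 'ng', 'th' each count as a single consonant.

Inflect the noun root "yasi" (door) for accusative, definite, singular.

Attach number singular -yu → yasiyu.
Attach case accusative -om → yasiyuom.
Attach definiteness definite -n → yasiyuomn.
Nasal assimilation: no change.
Apply vowel deletion: yasiyuomn → yasiyomn.

yasiyomn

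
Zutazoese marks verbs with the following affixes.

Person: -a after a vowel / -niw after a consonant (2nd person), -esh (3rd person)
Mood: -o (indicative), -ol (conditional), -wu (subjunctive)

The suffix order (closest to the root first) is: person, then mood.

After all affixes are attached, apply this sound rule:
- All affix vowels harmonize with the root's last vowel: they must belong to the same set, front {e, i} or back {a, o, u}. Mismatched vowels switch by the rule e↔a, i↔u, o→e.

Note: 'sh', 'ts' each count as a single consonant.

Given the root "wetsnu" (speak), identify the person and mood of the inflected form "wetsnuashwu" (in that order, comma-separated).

Segment: wetsnu-esh-wu.
person: -esh → 3rd person.
mood: -wu → subjunctive.

3rd person, subjunctive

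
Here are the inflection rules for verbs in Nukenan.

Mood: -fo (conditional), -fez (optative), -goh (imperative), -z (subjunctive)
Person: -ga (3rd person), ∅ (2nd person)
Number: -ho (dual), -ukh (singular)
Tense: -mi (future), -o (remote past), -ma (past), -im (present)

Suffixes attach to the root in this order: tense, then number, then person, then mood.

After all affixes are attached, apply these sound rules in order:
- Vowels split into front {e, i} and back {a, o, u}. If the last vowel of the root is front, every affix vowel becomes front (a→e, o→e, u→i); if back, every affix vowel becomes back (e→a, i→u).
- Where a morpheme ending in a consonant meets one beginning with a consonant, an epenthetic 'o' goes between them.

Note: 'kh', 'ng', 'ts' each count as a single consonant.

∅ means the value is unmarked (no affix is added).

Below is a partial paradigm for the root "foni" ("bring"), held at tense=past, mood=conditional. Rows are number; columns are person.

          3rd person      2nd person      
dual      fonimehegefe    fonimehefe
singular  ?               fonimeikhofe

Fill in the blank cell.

fonimeikhogefe

Attach tense past -ma → fonima.
Attach number singular -ukh → fonimaukh.
Attach person 3rd person -ga → fonimaukhga.
Attach mood conditional -fo → fonimaukhgafo.
Apply vowel harmony: fonimaukhgafo → fonimeikhgefe.
Apply epenthesis: fonimeikhgefe → fonimeikhogefe.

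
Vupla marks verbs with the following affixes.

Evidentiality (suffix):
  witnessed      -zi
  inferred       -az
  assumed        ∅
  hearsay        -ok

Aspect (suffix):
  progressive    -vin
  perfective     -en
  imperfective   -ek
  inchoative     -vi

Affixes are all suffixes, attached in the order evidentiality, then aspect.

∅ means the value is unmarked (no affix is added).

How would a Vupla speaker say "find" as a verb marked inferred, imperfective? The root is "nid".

nidazek

Attach evidentiality inferred -az → nidaz.
Attach aspect imperfective -ek → nidazek.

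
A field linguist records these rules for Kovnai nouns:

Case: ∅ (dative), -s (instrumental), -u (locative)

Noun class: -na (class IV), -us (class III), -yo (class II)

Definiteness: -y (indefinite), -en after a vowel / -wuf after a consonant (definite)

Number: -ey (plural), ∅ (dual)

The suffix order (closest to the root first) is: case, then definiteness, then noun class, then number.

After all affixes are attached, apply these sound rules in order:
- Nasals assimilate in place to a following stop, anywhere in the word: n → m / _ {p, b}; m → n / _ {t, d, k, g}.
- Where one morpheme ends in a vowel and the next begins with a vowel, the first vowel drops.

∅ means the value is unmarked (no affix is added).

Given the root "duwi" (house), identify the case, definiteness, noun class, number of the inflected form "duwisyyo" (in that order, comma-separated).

Segment: duwi-s-y-yo.
case: -s → instrumental.
definiteness: -y → indefinite.
noun class: -yo → class II.
number: ∅ → dual.

instrumental, indefinite, class II, dual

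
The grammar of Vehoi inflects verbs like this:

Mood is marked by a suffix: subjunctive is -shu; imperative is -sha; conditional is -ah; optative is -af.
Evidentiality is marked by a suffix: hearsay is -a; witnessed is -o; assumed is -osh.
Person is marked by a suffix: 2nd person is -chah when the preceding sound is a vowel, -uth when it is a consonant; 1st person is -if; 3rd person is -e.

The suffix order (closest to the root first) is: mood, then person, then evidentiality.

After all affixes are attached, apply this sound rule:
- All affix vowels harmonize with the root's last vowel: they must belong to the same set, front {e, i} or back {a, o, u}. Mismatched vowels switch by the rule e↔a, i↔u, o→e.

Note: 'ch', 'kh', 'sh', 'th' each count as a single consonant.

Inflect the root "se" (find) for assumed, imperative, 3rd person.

sesheeesh

Attach mood imperative -sha → sesha.
Attach person 3rd person -e → seshae.
Attach evidentiality assumed -osh → seshaeosh.
Apply vowel harmony: seshaeosh → sesheeesh.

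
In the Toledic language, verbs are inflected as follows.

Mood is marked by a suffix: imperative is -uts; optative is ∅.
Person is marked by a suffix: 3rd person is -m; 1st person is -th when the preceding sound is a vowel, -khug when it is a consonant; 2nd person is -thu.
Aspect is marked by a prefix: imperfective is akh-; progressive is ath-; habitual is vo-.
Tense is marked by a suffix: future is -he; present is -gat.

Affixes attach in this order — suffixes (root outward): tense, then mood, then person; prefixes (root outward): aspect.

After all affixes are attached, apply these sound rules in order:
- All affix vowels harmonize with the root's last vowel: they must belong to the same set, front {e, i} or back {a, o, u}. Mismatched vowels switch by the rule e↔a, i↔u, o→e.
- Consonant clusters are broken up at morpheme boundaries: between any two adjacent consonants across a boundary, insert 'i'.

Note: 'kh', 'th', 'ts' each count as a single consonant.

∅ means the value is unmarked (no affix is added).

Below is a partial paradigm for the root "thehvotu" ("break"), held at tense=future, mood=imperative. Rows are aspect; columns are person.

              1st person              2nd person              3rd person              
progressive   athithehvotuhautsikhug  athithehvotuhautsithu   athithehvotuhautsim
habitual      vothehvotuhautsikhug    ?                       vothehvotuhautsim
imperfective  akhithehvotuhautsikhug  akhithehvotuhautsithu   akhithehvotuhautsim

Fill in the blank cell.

vothehvotuhautsithu

Attach tense future -he → thehvotuhe.
Attach mood imperative -uts → thehvotuheuts.
Attach aspect habitual vo- → vothehvotuheuts.
Attach person 2nd person -thu → vothehvotuheutsthu.
Apply vowel harmony: vothehvotuheutsthu → vothehvotuhautsthu.
Apply epenthesis: vothehvotuhautsthu → vothehvotuhautsithu.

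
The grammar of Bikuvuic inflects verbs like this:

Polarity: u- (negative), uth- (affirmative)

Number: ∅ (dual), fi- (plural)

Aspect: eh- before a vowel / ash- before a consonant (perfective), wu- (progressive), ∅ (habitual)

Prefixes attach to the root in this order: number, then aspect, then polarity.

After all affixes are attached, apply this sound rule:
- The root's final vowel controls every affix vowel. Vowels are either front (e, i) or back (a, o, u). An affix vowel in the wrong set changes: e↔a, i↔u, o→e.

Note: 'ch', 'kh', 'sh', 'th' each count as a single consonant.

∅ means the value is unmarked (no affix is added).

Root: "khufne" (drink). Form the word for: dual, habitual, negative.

ikhufne

number = dual: zero marking, form stays khufne.
aspect = habitual: zero marking, form stays khufne.
Attach polarity negative u- → ukhufne.
Apply vowel harmony: ukhufne → ikhufne.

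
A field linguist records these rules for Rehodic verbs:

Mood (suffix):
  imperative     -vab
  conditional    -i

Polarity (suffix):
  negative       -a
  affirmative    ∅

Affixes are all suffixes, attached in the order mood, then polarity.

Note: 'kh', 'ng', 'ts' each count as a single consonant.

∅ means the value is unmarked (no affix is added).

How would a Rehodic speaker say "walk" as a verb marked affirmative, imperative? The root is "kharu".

kharuvab

Attach mood imperative -vab → kharuvab.
polarity = affirmative: zero marking, form stays kharuvab.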